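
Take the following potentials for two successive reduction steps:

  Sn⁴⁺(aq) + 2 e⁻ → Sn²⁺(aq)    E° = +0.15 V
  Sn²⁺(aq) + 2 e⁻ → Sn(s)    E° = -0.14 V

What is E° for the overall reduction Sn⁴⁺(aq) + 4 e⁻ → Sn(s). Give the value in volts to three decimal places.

Adding the free-energy changes (−nFE°) of the two steps gives −n₃FE°₃ = −n₁FE°₁ − n₂FE°₂.
E°₃ = (2×+0.15 + 2×-0.14) / 4 = (+0.020) / 4 = +0.005 V.

+0.005 V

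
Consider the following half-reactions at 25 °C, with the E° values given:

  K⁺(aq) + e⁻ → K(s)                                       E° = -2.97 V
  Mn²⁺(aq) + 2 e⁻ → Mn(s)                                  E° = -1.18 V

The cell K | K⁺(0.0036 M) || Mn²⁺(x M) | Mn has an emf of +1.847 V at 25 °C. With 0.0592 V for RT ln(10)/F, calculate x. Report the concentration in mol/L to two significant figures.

0.0011 M

Mn²⁺/Mn is the cathode, K⁺/K the anode: E°cell = +1.79 V, n = 2.
Overall reaction: Mn²⁺(aq) + 2 K(s) → Mn(s) + 2 K⁺(aq); Q = [K⁺]^2/[Mn²⁺]^1.
From E = E° − (0.0592/n) log Q: log Q = (E° − E)·n/0.0592 = (+1.79 − (+1.847))·2/0.0592 = -1.9257.
So 1·log[Mn²⁺] = 2·log(0.0036) − log Q = -4.8874 − (-1.9257) = -2.9617; [Mn²⁺] = 10^(-2.9617) ≈ 0.0011 M.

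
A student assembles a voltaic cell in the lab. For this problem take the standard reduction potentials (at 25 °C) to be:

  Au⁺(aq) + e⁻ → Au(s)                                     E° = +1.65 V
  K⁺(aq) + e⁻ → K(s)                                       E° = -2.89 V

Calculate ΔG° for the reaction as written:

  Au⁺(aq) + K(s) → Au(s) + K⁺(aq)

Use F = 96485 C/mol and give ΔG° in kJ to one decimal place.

As written, Au⁺/Au is reduced (cathode) and K⁺/K is oxidised (anode), so E°cell = (+1.65) − (-2.89) = +4.54 V.
Balancing electrons gives n = 1.
ΔG° = −nFE° = −(1)(96485)(+4.54) = -438,042 J = -438.0 kJ.

-438.0 kJ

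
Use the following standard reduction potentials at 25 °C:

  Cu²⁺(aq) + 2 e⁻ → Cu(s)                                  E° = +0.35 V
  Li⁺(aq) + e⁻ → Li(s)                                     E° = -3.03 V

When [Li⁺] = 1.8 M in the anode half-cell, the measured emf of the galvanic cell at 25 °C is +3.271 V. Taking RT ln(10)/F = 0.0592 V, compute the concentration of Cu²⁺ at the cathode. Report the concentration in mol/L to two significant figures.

0.00067 M

Cu²⁺/Cu is the cathode, Li⁺/Li the anode: E°cell = +3.38 V, n = 2.
Overall reaction: Cu²⁺(aq) + 2 Li(s) → Cu(s) + 2 Li⁺(aq); Q = [Li⁺]^2/[Cu²⁺]^1.
From E = E° − (0.0592/n) log Q: log Q = (E° − E)·n/0.0592 = (+3.38 − (+3.271))·2/0.0592 = 3.6824.
So 1·log[Cu²⁺] = 2·log(1.8) − log Q = 0.5105 − (3.6824) = -3.1719; [Cu²⁺] = 10^(-3.1719) ≈ 0.00067 M.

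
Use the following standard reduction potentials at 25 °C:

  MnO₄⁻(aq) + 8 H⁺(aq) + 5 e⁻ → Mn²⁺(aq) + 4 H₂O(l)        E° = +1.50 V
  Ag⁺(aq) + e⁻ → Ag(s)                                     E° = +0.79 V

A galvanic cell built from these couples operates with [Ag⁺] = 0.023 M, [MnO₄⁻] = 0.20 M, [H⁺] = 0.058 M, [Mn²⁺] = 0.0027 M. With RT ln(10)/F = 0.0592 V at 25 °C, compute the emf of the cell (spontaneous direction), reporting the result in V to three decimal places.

MnO₄⁻/Mn²⁺ is the cathode (higher E°), Ag⁺/Ag the anode: E°cell = +1.50 − (+0.79) = +0.71 V, n = 5.
Overall: MnO₄⁻(aq) + 8 H⁺(aq) + 5 Ag(s) → Mn²⁺(aq) + 4 H₂O(l) + 5 Ag⁺(aq)
Q = [Mn²⁺]·[Ag⁺]^5 / ([MnO₄⁻]·[H⁺]^8); log Q = -0.168.
E = E° − (0.0592/n) log Q = +0.71 − (0.0592/5)(-0.168) = +0.712 V.

+0.712 V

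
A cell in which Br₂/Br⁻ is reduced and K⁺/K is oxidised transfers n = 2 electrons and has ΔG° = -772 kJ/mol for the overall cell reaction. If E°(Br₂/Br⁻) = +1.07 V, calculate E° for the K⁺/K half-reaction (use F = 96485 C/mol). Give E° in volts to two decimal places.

-2.93 V

E°cell = −ΔG°/(nF) = −(-772×10³)/((2)(96485)) = +4.001 V.
Since Br₂/Br⁻ is the cathode and K⁺/K the anode, E°cell = E°(Br₂/Br⁻) − E°(K⁺/K).
So E°(K⁺/K) = E°(Br₂/Br⁻) − E°cell = (+1.07) − (+4.001) = -2.93 V.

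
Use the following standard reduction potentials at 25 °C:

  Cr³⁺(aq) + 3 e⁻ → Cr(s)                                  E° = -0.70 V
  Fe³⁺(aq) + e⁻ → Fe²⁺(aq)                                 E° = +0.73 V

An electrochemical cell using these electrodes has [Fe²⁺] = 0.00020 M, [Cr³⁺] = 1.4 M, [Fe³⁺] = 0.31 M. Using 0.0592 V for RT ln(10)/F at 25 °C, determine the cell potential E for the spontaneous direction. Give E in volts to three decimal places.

Fe³⁺/Fe²⁺ is the cathode (higher E°), Cr³⁺/Cr the anode: E°cell = +0.73 − (-0.70) = +1.43 V, n = 3.
Overall: 3 Fe³⁺(aq) + Cr(s) → 3 Fe²⁺(aq) + Cr³⁺(aq)
Q = [Fe²⁺]^3·[Cr³⁺] / ([Fe³⁺]^3); log Q = -9.425.
E = E° − (0.0592/n) log Q = +1.43 − (0.0592/3)(-9.425) = +1.616 V.

+1.616 V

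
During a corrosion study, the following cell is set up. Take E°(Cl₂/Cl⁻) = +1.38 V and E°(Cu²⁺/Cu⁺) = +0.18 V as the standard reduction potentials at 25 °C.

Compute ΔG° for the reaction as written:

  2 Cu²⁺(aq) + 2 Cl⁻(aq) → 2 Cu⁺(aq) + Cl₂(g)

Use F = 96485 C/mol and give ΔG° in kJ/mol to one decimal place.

+231.6 kJ/mol

As written, Cu²⁺/Cu⁺ is reduced (cathode) and Cl₂/Cl⁻ is oxidised (anode), so E°cell = (+0.18) − (+1.38) = -1.20 V.
Balancing electrons gives n = 2.
ΔG° = −nFE° = −(2)(96485)(-1.20) = 231,564 J = +231.6 kJ/mol.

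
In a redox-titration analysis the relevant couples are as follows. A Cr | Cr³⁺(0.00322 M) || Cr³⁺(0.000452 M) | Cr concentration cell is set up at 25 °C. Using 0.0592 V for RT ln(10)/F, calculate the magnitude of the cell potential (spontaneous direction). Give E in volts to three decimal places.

+0.017 V

For a concentration cell E°cell = 0. The 0.00322 M side is the cathode (reduction is favoured where [Cr³⁺] is higher).
With n = 3, E = −(0.0592/3) log([Cr³⁺]ₐₙ/[Cr³⁺]꜀ₐₜ) = −(0.0592/3) log(0.000452/0.00322) = −(0.0592/3)(-0.853) = +0.017 V.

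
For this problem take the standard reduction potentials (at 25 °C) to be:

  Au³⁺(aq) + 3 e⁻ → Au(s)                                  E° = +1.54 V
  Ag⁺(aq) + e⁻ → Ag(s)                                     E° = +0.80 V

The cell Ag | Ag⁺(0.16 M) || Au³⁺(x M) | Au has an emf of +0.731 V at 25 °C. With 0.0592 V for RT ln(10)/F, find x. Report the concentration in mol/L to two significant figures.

0.0014 M

Au³⁺/Au is the cathode, Ag⁺/Ag the anode: E°cell = +0.74 V, n = 3.
Overall reaction: Au³⁺(aq) + 3 Ag(s) → Au(s) + 3 Ag⁺(aq); Q = [Ag⁺]^3/[Au³⁺]^1.
From E = E° − (0.0592/n) log Q: log Q = (E° − E)·n/0.0592 = (+0.74 − (+0.731))·3/0.0592 = 0.4561.
So 1·log[Au³⁺] = 3·log(0.16) − log Q = -2.3876 − (0.4561) = -2.8437; [Au³⁺] = 10^(-2.8437) ≈ 0.0014 M.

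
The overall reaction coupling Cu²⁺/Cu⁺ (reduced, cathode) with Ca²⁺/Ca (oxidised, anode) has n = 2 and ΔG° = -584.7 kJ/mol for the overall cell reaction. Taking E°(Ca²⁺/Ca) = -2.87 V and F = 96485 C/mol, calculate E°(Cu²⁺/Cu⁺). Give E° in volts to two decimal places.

E°cell = −ΔG°/(nF) = −(-584.7×10³)/((2)(96485)) = +3.030 V.
Since Cu²⁺/Cu⁺ is the cathode and Ca²⁺/Ca the anode, E°cell = E°(Cu²⁺/Cu⁺) − E°(Ca²⁺/Ca).
So E°(Cu²⁺/Cu⁺) = E°cell + E°(Ca²⁺/Ca) = +3.030 + (-2.87) = +0.16 V.

+0.16 V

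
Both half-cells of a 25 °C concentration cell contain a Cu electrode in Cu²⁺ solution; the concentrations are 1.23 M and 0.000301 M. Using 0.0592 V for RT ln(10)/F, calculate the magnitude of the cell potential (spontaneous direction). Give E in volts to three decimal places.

+0.107 V

For a concentration cell E°cell = 0. The 1.23 M side is the cathode (reduction is favoured where [Cu²⁺] is higher).
With n = 2, E = −(0.0592/2) log([Cu²⁺]ₐₙ/[Cu²⁺]꜀ₐₜ) = −(0.0592/2) log(0.000301/1.23) = −(0.0592/2)(-3.611) = +0.107 V.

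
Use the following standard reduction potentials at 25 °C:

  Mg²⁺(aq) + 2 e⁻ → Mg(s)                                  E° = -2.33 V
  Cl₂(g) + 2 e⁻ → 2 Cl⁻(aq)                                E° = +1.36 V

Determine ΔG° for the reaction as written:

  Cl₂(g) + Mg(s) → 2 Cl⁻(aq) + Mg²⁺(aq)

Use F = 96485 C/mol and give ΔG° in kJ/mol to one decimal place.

-712.1 kJ/mol

As written, Cl₂/Cl⁻ is reduced (cathode) and Mg²⁺/Mg is oxidised (anode), so E°cell = (+1.36) − (-2.33) = +3.69 V.
Balancing electrons gives n = 2.
ΔG° = −nFE° = −(2)(96485)(+3.69) = -712,059 J = -712.1 kJ/mol.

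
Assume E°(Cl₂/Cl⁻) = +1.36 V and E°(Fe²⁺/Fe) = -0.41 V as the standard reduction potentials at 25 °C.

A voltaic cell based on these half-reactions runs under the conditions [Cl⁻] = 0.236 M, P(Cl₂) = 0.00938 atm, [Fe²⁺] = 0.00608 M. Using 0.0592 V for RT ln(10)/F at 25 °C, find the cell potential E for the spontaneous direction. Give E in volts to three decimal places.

Cl₂/Cl⁻ is the cathode (higher E°), Fe²⁺/Fe the anode: E°cell = +1.36 − (-0.41) = +1.77 V, n = 2.
Overall: Cl₂(g) + Fe(s) → 2 Cl⁻(aq) + Fe²⁺(aq)
Q = [Cl⁻]^2·[Fe²⁺] / (P(Cl₂)); log Q = -1.442.
E = E° − (0.0592/n) log Q = +1.77 − (0.0592/2)(-1.442) = +1.813 V.

+1.813 V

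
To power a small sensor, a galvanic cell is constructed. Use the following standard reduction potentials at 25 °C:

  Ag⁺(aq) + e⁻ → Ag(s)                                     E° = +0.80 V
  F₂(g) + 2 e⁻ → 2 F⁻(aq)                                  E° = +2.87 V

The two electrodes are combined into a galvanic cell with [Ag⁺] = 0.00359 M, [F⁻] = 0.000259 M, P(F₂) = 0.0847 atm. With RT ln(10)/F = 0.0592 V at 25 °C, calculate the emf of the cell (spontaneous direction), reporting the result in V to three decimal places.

+2.395 V

F₂/F⁻ is the cathode (higher E°), Ag⁺/Ag the anode: E°cell = +2.87 − (+0.80) = +2.07 V, n = 2.
Overall: F₂(g) + 2 Ag(s) → 2 F⁻(aq) + 2 Ag⁺(aq)
Q = [F⁻]^2·[Ag⁺]^2 / (P(F₂)); log Q = -10.991.
E = E° − (0.0592/n) log Q = +2.07 − (0.0592/2)(-10.991) = +2.395 V.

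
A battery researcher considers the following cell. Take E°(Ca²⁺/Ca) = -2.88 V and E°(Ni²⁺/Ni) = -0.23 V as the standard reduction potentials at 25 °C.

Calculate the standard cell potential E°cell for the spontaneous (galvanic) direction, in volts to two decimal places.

The Ni²⁺/Ni couple has the higher reduction potential, so it is the cathode; Ca²⁺/Ca is oxidised at the anode.
E°cell = E°(cathode) − E°(anode) = (-0.23) − (-2.88) = +2.65 V.

+2.65 V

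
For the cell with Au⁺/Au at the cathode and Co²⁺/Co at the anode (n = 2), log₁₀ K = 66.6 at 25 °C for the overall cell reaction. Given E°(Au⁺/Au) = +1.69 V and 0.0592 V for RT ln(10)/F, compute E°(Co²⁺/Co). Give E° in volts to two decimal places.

E°cell = (0.0592/n)·log K = (0.0592/2)(66.6) = +1.971 V.
Since Au⁺/Au is the cathode and Co²⁺/Co the anode, E°cell = E°(Au⁺/Au) − E°(Co²⁺/Co).
So E°(Co²⁺/Co) = E°(Au⁺/Au) − E°cell = (+1.69) − (+1.971) = -0.28 V.

-0.28 V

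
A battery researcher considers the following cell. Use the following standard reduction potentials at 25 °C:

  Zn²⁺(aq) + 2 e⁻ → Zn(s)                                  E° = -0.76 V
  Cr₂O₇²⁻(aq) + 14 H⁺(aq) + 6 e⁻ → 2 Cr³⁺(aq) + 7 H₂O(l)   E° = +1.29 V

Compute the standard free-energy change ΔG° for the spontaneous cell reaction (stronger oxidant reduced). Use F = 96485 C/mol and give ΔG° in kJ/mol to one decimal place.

Cr₂O₇²⁻/Cr³⁺ (E° = +1.29 V) is the cathode; Zn²⁺/Zn (E° = -0.76 V) is the anode, so E°cell = +2.05 V.
Balancing electrons gives n = 6 (lcm of 6 and 2).
ΔG° = −nFE° = −(6)(96485)(+2.05) = -1,186,766 J = -1186.8 kJ/mol.

-1186.8 kJ/mol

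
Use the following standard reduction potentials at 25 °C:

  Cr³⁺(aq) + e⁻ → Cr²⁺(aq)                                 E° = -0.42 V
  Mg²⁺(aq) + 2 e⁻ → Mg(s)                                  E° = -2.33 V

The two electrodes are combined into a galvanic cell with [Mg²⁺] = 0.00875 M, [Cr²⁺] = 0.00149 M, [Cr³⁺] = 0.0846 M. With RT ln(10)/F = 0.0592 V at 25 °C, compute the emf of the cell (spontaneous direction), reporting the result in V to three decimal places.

Cr³⁺/Cr²⁺ is the cathode (higher E°), Mg²⁺/Mg the anode: E°cell = -0.42 − (-2.33) = +1.91 V, n = 2.
Overall: 2 Cr³⁺(aq) + Mg(s) → 2 Cr²⁺(aq) + Mg²⁺(aq)
Q = [Cr²⁺]^2·[Mg²⁺] / ([Cr³⁺]^2); log Q = -5.566.
E = E° − (0.0592/n) log Q = +1.91 − (0.0592/2)(-5.566) = +2.075 V.

+2.075 V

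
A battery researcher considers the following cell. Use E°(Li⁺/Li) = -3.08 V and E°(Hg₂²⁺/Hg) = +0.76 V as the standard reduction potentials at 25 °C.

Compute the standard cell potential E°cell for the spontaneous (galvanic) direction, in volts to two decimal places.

The Hg₂²⁺/Hg couple has the higher reduction potential, so it is the cathode; Li⁺/Li is oxidised at the anode.
E°cell = E°(cathode) − E°(anode) = (+0.76) − (-3.08) = +3.84 V.
Since E°cell > 0, the reaction is spontaneous under standard conditions.

+3.84 V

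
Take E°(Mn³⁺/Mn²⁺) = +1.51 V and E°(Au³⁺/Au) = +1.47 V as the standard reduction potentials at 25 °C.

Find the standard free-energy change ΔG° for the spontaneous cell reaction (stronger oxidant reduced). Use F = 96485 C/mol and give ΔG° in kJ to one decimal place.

-11.6 kJ

Mn³⁺/Mn²⁺ (E° = +1.51 V) is the cathode; Au³⁺/Au (E° = +1.47 V) is the anode, so E°cell = +0.04 V.
Balancing electrons gives n = 3 (lcm of 1 and 3).
ΔG° = −nFE° = −(3)(96485)(+0.04) = -11,578 J = -11.6 kJ.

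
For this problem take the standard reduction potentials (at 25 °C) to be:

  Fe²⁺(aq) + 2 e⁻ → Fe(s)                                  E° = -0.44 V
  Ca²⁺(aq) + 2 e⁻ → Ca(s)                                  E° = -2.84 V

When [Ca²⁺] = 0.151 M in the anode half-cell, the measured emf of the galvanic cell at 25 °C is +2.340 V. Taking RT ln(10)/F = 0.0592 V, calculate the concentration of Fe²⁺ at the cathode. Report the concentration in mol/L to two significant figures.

0.0014 M

Fe²⁺/Fe is the cathode, Ca²⁺/Ca the anode: E°cell = +2.40 V, n = 2.
Overall reaction: Fe²⁺(aq) + Ca(s) → Fe(s) + Ca²⁺(aq); Q = [Ca²⁺]^1/[Fe²⁺]^1.
From E = E° − (0.0592/n) log Q: log Q = (E° − E)·n/0.0592 = (+2.40 − (+2.340))·2/0.0592 = 2.0270.
So 1·log[Fe²⁺] = 1·log(0.151) − log Q = -0.8210 − (2.0270) = -2.8480; [Fe²⁺] = 10^(-2.8480) ≈ 0.0014 M.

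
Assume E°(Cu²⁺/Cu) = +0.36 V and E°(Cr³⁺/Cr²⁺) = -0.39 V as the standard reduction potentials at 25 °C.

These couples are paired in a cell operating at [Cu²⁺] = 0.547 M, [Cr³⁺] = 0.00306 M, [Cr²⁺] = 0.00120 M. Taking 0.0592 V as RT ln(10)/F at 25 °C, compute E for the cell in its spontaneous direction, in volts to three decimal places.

Cu²⁺/Cu is the cathode (higher E°), Cr³⁺/Cr²⁺ the anode: E°cell = +0.36 − (-0.39) = +0.75 V, n = 2.
Overall: Cu²⁺(aq) + 2 Cr²⁺(aq) → Cu(s) + 2 Cr³⁺(aq)
Q = [Cr³⁺]^2 / ([Cu²⁺]·[Cr²⁺]^2); log Q = 1.075.
E = E° − (0.0592/n) log Q = +0.75 − (0.0592/2)(1.075) = +0.718 V.

+0.718 V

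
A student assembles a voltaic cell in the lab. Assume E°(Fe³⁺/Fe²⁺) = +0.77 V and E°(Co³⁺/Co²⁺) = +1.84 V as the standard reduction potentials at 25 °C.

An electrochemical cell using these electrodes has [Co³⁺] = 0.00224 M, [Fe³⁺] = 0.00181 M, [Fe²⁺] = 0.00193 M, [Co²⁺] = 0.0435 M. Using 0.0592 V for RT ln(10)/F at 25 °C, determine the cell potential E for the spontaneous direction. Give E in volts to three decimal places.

Co³⁺/Co²⁺ is the cathode (higher E°), Fe³⁺/Fe²⁺ the anode: E°cell = +1.84 − (+0.77) = +1.07 V, n = 1.
Overall: Co³⁺(aq) + Fe²⁺(aq) → Co²⁺(aq) + Fe³⁺(aq)
Q = [Co²⁺]·[Fe³⁺] / ([Co³⁺]·[Fe²⁺]); log Q = 1.260.
E = E° − (0.0592/n) log Q = +1.07 − (0.0592/1)(1.260) = +0.995 V.

+0.995 V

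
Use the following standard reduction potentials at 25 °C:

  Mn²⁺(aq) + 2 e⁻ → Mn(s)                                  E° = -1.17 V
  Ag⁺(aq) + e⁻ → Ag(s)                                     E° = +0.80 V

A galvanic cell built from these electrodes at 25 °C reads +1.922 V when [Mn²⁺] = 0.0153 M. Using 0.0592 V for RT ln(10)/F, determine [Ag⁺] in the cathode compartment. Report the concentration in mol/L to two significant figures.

0.019 M

Ag⁺/Ag is the cathode, Mn²⁺/Mn the anode: E°cell = +1.97 V, n = 2.
Overall reaction: 2 Ag⁺(aq) + Mn(s) → 2 Ag(s) + Mn²⁺(aq); Q = [Mn²⁺]^1/[Ag⁺]^2.
From E = E° − (0.0592/n) log Q: log Q = (E° − E)·n/0.0592 = (+1.97 − (+1.922))·2/0.0592 = 1.6216.
So 2·log[Ag⁺] = 1·log(0.0153) − log Q = -1.8153 − (1.6216) = -3.4369; log[Ag⁺] = -3.4369 / 2 = -1.7185; [Ag⁺] = 10^(-1.7185) ≈ 0.019 M.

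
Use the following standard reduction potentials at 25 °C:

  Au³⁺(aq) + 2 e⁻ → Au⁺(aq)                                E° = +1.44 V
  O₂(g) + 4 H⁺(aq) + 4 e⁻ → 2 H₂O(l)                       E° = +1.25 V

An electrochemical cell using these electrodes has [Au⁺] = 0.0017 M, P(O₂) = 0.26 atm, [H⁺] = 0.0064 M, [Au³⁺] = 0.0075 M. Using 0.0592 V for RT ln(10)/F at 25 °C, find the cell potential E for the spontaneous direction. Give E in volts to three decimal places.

Au³⁺/Au⁺ is the cathode (higher E°), O₂/H₂O the anode: E°cell = +1.44 − (+1.25) = +0.19 V, n = 4.
Overall: 2 Au³⁺(aq) + 2 H₂O(l) → 2 Au⁺(aq) + O₂(g) + 4 H⁺(aq)
Q = [Au⁺]^2·P(O₂)·[H⁺]^4 / ([Au³⁺]^2); log Q = -10.650.
E = E° − (0.0592/n) log Q = +0.19 − (0.0592/4)(-10.650) = +0.348 V.

+0.348 V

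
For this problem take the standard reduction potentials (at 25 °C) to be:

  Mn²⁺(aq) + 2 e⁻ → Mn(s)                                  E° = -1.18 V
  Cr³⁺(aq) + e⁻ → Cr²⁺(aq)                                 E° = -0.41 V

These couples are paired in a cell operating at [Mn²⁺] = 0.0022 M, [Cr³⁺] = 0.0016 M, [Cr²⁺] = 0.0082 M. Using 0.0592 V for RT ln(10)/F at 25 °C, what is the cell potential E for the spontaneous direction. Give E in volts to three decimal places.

+0.807 V

Cr³⁺/Cr²⁺ is the cathode (higher E°), Mn²⁺/Mn the anode: E°cell = -0.41 − (-1.18) = +0.77 V, n = 2.
Overall: 2 Cr³⁺(aq) + Mn(s) → 2 Cr²⁺(aq) + Mn²⁺(aq)
Q = [Cr²⁺]^2·[Mn²⁺] / ([Cr³⁺]^2); log Q = -1.238.
E = E° − (0.0592/n) log Q = +0.77 − (0.0592/2)(-1.238) = +0.807 V.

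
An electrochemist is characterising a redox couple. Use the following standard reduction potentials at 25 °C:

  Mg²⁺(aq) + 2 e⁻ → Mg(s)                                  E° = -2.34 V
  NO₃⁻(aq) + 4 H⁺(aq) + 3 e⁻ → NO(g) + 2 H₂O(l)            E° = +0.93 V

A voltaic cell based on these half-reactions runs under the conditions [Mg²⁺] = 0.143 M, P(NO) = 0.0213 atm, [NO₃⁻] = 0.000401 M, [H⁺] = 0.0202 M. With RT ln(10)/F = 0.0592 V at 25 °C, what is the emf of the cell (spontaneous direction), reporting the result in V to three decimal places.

+3.127 V

NO₃⁻/NO is the cathode (higher E°), Mg²⁺/Mg the anode: E°cell = +0.93 − (-2.34) = +3.27 V, n = 6.
Overall: 2 NO₃⁻(aq) + 8 H⁺(aq) + 3 Mg(s) → 2 NO(g) + 4 H₂O(l) + 3 Mg²⁺(aq)
Q = P(NO)^2·[Mg²⁺]^3 / ([NO₃⁻]^2·[H⁺]^8); log Q = 14.474.
E = E° − (0.0592/n) log Q = +3.27 − (0.0592/6)(14.474) = +3.127 V.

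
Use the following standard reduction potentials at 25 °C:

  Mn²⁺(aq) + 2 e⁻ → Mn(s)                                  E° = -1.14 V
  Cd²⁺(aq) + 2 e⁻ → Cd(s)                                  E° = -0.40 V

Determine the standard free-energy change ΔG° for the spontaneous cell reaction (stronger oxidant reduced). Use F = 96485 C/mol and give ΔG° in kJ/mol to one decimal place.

-142.8 kJ/mol

Cd²⁺/Cd (E° = -0.40 V) is the cathode; Mn²⁺/Mn (E° = -1.14 V) is the anode, so E°cell = +0.74 V.
Balancing electrons gives n = 2 (lcm of 2 and 2).
ΔG° = −nFE° = −(2)(96485)(+0.74) = -142,798 J = -142.8 kJ/mol.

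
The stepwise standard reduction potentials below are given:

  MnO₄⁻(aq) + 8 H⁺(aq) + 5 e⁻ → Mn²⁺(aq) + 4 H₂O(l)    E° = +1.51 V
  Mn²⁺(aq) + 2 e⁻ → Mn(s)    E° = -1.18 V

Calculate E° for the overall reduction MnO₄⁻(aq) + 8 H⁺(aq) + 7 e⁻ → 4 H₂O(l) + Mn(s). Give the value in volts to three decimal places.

+0.741 V

Adding the free-energy changes (−nFE°) of the two steps gives −n₃FE°₃ = −n₁FE°₁ − n₂FE°₂.
E°₃ = (5×+1.51 + 2×-1.18) / 7 = (+5.190) / 7 = +0.741 V.
Simply averaging or adding the two E° values would be wrong; the electron-weighted sum is required.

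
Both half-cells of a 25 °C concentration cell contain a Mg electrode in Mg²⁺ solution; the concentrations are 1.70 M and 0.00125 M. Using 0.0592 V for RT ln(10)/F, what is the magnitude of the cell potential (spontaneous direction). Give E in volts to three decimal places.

+0.093 V

For a concentration cell E°cell = 0. The 1.70 M side is the cathode (reduction is favoured where [Mg²⁺] is higher).
With n = 2, E = −(0.0592/2) log([Mg²⁺]ₐₙ/[Mg²⁺]꜀ₐₜ) = −(0.0592/2) log(0.00125/1.7) = −(0.0592/2)(-3.134) = +0.093 V.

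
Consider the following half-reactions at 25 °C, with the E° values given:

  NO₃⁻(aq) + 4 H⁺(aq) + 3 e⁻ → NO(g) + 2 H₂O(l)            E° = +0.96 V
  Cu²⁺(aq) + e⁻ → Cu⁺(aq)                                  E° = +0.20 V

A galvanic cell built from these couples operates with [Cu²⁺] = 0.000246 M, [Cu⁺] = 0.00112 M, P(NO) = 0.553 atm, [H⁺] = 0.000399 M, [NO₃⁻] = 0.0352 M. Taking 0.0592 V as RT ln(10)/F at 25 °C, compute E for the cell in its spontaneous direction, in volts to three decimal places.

NO₃⁻/NO is the cathode (higher E°), Cu²⁺/Cu⁺ the anode: E°cell = +0.96 − (+0.20) = +0.76 V, n = 3.
Overall: NO₃⁻(aq) + 4 H⁺(aq) + 3 Cu⁺(aq) → NO(g) + 2 H₂O(l) + 3 Cu²⁺(aq)
Q = P(NO)·[Cu²⁺]^3 / ([NO₃⁻]·[H⁺]^4·[Cu⁺]^3); log Q = 12.817.
E = E° − (0.0592/n) log Q = +0.76 − (0.0592/3)(12.817) = +0.507 V.

+0.507 V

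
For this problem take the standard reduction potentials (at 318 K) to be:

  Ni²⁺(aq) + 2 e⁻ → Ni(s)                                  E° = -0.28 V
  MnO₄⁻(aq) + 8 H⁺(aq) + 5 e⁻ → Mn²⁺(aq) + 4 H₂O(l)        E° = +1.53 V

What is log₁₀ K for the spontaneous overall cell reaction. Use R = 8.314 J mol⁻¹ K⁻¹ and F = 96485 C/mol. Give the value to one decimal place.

286.9

Cathode: MnO₄⁻/Mn²⁺; anode: Ni²⁺/Ni. E°cell = (+1.53) − (-0.28) = +1.81 V, with n = 10.
ΔG° = −nFE° = −RT ln K, so ln K = nFE°/(RT) = (10)(96485)(+1.81) / ((8.314)(318)) = 660.543.
log₁₀ K = 660.543 / ln 10 = 286.9.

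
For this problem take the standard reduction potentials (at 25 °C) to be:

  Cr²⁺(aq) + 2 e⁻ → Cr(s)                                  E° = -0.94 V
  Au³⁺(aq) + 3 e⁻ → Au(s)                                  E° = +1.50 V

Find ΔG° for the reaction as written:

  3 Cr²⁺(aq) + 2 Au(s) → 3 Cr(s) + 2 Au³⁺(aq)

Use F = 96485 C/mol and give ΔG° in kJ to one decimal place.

+1412.5 kJ

As written, Cr²⁺/Cr is reduced (cathode) and Au³⁺/Au is oxidised (anode), so E°cell = (-0.94) − (+1.50) = -2.44 V.
Balancing electrons gives n = 6.
ΔG° = −nFE° = −(6)(96485)(-2.44) = 1,412,540 J = +1412.5 kJ.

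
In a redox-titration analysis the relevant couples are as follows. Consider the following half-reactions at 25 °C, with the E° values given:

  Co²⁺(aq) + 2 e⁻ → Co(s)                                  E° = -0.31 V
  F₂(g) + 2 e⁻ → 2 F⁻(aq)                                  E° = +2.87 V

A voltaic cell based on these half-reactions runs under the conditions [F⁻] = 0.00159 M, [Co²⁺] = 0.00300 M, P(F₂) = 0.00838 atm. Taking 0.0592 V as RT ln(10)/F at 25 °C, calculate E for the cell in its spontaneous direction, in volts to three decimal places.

F₂/F⁻ is the cathode (higher E°), Co²⁺/Co the anode: E°cell = +2.87 − (-0.31) = +3.18 V, n = 2.
Overall: F₂(g) + Co(s) → 2 F⁻(aq) + Co²⁺(aq)
Q = [F⁻]^2·[Co²⁺] / (P(F₂)); log Q = -6.043.
E = E° − (0.0592/n) log Q = +3.18 − (0.0592/2)(-6.043) = +3.359 V.

+3.359 V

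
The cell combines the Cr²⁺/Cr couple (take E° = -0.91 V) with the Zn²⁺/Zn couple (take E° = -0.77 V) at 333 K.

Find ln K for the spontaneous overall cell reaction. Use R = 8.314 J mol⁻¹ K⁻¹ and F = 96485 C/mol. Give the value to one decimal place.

9.8

Cathode: Zn²⁺/Zn; anode: Cr²⁺/Cr. E°cell = (-0.77) − (-0.91) = +0.14 V, with n = 2.
ΔG° = −nFE° = −RT ln K, so ln K = nFE°/(RT) = (2)(96485)(+0.14) / ((8.314)(333)) = 9.758.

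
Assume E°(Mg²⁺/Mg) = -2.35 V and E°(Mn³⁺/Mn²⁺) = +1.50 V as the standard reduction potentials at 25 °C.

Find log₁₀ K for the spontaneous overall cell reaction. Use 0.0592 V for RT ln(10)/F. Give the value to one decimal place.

130.1

Cathode: Mn³⁺/Mn²⁺; anode: Mg²⁺/Mg. E°cell = +3.85 V, n = 2.
log K = nE°cell / 0.0592 = (2)(+3.85) / 0.0592 = 130.1.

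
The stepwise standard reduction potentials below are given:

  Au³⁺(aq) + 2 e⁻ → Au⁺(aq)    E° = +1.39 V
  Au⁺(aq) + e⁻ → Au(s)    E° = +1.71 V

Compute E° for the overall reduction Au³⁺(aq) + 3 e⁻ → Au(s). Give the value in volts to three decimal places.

Since ΔG° = −nFE° is additive over sequential reductions, n₃E°₃ = n₁E°₁ + n₂E°₂.
E°₃ = (2×+1.39 + 1×+1.71) / 3 = (+4.490) / 3 = +1.497 V.

+1.497 V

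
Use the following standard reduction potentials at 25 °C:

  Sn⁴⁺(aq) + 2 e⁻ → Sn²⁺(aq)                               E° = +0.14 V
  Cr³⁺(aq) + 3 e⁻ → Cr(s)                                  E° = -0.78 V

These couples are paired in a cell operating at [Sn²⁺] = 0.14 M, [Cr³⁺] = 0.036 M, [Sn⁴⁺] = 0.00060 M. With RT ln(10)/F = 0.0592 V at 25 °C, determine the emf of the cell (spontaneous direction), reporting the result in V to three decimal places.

+0.878 V

Sn⁴⁺/Sn²⁺ is the cathode (higher E°), Cr³⁺/Cr the anode: E°cell = +0.14 − (-0.78) = +0.92 V, n = 6.
Overall: 3 Sn⁴⁺(aq) + 2 Cr(s) → 3 Sn²⁺(aq) + 2 Cr³⁺(aq)
Q = [Sn²⁺]^3·[Cr³⁺]^2 / ([Sn⁴⁺]^3); log Q = 4.217.
E = E° − (0.0592/n) log Q = +0.92 − (0.0592/6)(4.217) = +0.878 V.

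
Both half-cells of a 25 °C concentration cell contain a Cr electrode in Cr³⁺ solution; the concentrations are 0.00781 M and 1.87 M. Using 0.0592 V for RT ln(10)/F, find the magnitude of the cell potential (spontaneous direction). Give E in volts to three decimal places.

For a concentration cell E°cell = 0. The 1.87 M side is the cathode (reduction is favoured where [Cr³⁺] is higher).
With n = 3, E = −(0.0592/3) log([Cr³⁺]ₐₙ/[Cr³⁺]꜀ₐₜ) = −(0.0592/3) log(0.00781/1.87) = −(0.0592/3)(-2.379) = +0.047 V.

+0.047 V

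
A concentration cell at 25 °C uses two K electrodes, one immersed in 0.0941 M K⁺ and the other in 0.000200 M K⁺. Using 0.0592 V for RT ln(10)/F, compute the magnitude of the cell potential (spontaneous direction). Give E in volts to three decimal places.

For a concentration cell E°cell = 0. The 0.0941 M side is the cathode (reduction is favoured where [K⁺] is higher).
With n = 1, E = −(0.0592/1) log([K⁺]ₐₙ/[K⁺]꜀ₐₜ) = −(0.0592/1) log(0.0002/0.0941) = −(0.0592/1)(-2.673) = +0.158 V.

+0.158 V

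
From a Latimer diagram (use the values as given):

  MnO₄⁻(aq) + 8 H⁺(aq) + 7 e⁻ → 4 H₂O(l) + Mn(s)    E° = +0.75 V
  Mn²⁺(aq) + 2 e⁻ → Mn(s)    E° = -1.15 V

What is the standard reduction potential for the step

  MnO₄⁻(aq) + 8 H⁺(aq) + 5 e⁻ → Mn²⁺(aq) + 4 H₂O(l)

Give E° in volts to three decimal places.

+1.510 V

Sequential free energies add, so n₃E°₃ = n₁E°₁ + n₂E°₂.
With n₃ = 7, and the known step contributing 2×(-1.15) V, the unknown satisfies 5·E° = 7×(+0.75) − 2×(-1.15) = +7.550.
E° = +7.550 / 5 = +1.510 V.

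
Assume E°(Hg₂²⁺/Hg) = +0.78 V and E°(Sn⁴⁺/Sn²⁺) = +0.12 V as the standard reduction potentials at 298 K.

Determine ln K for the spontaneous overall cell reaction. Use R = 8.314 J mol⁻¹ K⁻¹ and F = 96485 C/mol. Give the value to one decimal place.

Cathode: Hg₂²⁺/Hg; anode: Sn⁴⁺/Sn²⁺. E°cell = (+0.78) − (+0.12) = +0.66 V, with n = 2.
ΔG° = −nFE° = −RT ln K, so ln K = nFE°/(RT) = (2)(96485)(+0.66) / ((8.314)(298)) = 51.405.

51.4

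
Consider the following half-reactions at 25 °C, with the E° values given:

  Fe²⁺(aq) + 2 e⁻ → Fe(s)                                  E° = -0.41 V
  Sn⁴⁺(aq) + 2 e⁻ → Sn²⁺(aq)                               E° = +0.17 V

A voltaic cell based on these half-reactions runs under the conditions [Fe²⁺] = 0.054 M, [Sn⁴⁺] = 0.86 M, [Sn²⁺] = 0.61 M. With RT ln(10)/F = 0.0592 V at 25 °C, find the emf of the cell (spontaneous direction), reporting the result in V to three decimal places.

Sn⁴⁺/Sn²⁺ is the cathode (higher E°), Fe²⁺/Fe the anode: E°cell = +0.17 − (-0.41) = +0.58 V, n = 2.
Overall: Sn⁴⁺(aq) + Fe(s) → Sn²⁺(aq) + Fe²⁺(aq)
Q = [Sn²⁺]·[Fe²⁺] / ([Sn⁴⁺]); log Q = -1.417.
E = E° − (0.0592/n) log Q = +0.58 − (0.0592/2)(-1.417) = +0.622 V.

+0.622 V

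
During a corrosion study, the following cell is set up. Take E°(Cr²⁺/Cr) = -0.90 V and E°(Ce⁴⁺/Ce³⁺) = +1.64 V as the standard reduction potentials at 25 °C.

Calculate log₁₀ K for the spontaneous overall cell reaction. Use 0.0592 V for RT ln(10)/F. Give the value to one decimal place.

85.8

Cathode: Ce⁴⁺/Ce³⁺; anode: Cr²⁺/Cr. E°cell = +2.54 V, n = 2.
log K = nE°cell / 0.0592 = (2)(+2.54) / 0.0592 = 85.8.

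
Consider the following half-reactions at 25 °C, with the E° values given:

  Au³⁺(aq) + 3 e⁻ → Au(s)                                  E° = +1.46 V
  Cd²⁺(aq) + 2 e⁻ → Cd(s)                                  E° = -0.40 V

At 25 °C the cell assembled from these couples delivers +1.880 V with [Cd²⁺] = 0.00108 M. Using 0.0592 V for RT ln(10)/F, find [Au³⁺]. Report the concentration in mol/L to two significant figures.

Au³⁺/Au is the cathode, Cd²⁺/Cd the anode: E°cell = +1.86 V, n = 6.
Overall reaction: 2 Au³⁺(aq) + 3 Cd(s) → 2 Au(s) + 3 Cd²⁺(aq); Q = [Cd²⁺]^3/[Au³⁺]^2.
From E = E° − (0.0592/n) log Q: log Q = (E° − E)·n/0.0592 = (+1.86 − (+1.880))·6/0.0592 = -2.0270.
So 2·log[Au³⁺] = 3·log(0.00108) − log Q = -8.8997 − (-2.0270) = -6.8727; log[Au³⁺] = -6.8727 / 2 = -3.4364; [Au³⁺] = 10^(-3.4364) ≈ 0.00037 M.

0.00037 M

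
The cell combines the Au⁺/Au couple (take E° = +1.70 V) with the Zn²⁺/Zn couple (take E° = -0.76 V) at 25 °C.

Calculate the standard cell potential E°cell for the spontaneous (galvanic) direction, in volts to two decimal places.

The Au⁺/Au couple has the higher reduction potential, so it is the cathode; Zn²⁺/Zn is oxidised at the anode.
E°cell = E°(cathode) − E°(anode) = (+1.70) − (-0.76) = +2.46 V.
Since E°cell > 0, the reaction is spontaneous under standard conditions.

+2.46 V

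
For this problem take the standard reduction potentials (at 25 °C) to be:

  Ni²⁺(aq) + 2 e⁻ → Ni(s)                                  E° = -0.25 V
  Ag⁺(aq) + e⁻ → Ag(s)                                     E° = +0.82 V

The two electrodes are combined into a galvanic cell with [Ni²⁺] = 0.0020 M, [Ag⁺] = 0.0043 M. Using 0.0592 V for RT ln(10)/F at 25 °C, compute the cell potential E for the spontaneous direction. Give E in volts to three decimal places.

Ag⁺/Ag is the cathode (higher E°), Ni²⁺/Ni the anode: E°cell = +0.82 − (-0.25) = +1.07 V, n = 2.
Overall: 2 Ag⁺(aq) + Ni(s) → 2 Ag(s) + Ni²⁺(aq)
Q = [Ni²⁺] / ([Ag⁺]^2); log Q = 2.034.
E = E° − (0.0592/n) log Q = +1.07 − (0.0592/2)(2.034) = +1.010 V.

+1.010 V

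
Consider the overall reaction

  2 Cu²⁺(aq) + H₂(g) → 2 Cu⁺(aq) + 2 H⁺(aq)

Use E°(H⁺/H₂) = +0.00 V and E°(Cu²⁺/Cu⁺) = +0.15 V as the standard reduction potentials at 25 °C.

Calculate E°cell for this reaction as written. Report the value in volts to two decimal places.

The Cu²⁺/Cu⁺ couple has the higher reduction potential, so it is the cathode; H⁺/H₂ is oxidised at the anode.
E°cell = E°(cathode) − E°(anode) = (+0.15) − (+0.00) = +0.15 V.
Since E°cell > 0, the reaction is spontaneous under standard conditions.

+0.15 V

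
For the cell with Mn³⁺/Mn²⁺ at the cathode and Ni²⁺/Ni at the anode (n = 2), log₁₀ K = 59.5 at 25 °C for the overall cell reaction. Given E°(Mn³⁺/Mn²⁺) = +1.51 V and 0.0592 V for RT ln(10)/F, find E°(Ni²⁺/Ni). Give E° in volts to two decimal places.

-0.25 V

E°cell = (0.0592/n)·log K = (0.0592/2)(59.5) = +1.761 V.
Since Mn³⁺/Mn²⁺ is the cathode and Ni²⁺/Ni the anode, E°cell = E°(Mn³⁺/Mn²⁺) − E°(Ni²⁺/Ni).
So E°(Ni²⁺/Ni) = E°(Mn³⁺/Mn²⁺) − E°cell = (+1.51) − (+1.761) = -0.25 V.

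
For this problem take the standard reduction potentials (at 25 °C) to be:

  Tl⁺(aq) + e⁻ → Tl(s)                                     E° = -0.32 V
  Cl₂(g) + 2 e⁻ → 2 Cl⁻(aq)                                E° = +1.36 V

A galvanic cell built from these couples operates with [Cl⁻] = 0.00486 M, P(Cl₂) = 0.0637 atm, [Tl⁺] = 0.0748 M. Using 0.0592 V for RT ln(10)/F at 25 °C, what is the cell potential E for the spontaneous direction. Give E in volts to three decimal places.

+1.848 V

Cl₂/Cl⁻ is the cathode (higher E°), Tl⁺/Tl the anode: E°cell = +1.36 − (-0.32) = +1.68 V, n = 2.
Overall: Cl₂(g) + 2 Tl(s) → 2 Cl⁻(aq) + 2 Tl⁺(aq)
Q = [Cl⁻]^2·[Tl⁺]^2 / (P(Cl₂)); log Q = -5.683.
E = E° − (0.0592/n) log Q = +1.68 − (0.0592/2)(-5.683) = +1.848 V.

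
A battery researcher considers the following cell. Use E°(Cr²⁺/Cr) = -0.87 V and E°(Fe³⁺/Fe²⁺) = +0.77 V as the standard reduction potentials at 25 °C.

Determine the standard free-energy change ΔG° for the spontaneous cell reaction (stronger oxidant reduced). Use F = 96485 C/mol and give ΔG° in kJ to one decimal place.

Fe³⁺/Fe²⁺ (E° = +0.77 V) is the cathode; Cr²⁺/Cr (E° = -0.87 V) is the anode, so E°cell = +1.64 V.
Balancing electrons gives n = 2 (lcm of 1 and 2).
ΔG° = −nFE° = −(2)(96485)(+1.64) = -316,471 J = -316.5 kJ.

-316.5 kJ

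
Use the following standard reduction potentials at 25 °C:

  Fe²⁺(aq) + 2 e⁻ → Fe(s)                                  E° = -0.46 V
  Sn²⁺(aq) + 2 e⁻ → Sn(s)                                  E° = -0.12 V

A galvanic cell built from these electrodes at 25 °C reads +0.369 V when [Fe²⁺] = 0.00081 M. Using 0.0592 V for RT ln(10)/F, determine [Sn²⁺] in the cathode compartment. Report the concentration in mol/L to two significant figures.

Sn²⁺/Sn is the cathode, Fe²⁺/Fe the anode: E°cell = +0.34 V, n = 2.
Overall reaction: Sn²⁺(aq) + Fe(s) → Sn(s) + Fe²⁺(aq); Q = [Fe²⁺]^1/[Sn²⁺]^1.
From E = E° − (0.0592/n) log Q: log Q = (E° − E)·n/0.0592 = (+0.34 − (+0.369))·2/0.0592 = -0.9797.
So 1·log[Sn²⁺] = 1·log(0.00081) − log Q = -3.0915 − (-0.9797) = -2.1118; [Sn²⁺] = 10^(-2.1118) ≈ 0.0077 M.

0.0077 M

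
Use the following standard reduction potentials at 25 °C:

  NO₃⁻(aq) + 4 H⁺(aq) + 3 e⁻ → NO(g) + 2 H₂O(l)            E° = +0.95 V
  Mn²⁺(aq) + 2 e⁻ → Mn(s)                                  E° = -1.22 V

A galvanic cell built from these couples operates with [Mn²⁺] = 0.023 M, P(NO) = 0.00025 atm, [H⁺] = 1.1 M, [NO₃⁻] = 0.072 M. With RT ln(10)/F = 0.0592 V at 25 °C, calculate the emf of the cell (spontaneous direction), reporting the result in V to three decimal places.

NO₃⁻/NO is the cathode (higher E°), Mn²⁺/Mn the anode: E°cell = +0.95 − (-1.22) = +2.17 V, n = 6.
Overall: 2 NO₃⁻(aq) + 8 H⁺(aq) + 3 Mn(s) → 2 NO(g) + 4 H₂O(l) + 3 Mn²⁺(aq)
Q = P(NO)^2·[Mn²⁺]^3 / ([NO₃⁻]^2·[H⁺]^8); log Q = -10.165.
E = E° − (0.0592/n) log Q = +2.17 − (0.0592/6)(-10.165) = +2.270 V.

+2.270 V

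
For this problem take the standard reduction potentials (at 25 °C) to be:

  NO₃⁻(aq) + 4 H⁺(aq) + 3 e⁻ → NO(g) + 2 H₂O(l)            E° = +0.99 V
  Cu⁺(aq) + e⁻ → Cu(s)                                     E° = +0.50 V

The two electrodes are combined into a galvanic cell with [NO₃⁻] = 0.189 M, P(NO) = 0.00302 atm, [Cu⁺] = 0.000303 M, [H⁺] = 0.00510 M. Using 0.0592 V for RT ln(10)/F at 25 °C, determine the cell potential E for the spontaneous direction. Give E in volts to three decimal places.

NO₃⁻/NO is the cathode (higher E°), Cu⁺/Cu the anode: E°cell = +0.99 − (+0.50) = +0.49 V, n = 3.
Overall: NO₃⁻(aq) + 4 H⁺(aq) + 3 Cu(s) → NO(g) + 2 H₂O(l) + 3 Cu⁺(aq)
Q = P(NO)·[Cu⁺]^3 / ([NO₃⁻]·[H⁺]^4); log Q = -3.182.
E = E° − (0.0592/n) log Q = +0.49 − (0.0592/3)(-3.182) = +0.553 V.

+0.553 V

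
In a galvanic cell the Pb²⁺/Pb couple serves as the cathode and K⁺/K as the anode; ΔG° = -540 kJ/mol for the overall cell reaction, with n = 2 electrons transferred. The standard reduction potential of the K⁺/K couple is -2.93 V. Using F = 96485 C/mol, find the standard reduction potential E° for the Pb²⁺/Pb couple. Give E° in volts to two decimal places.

-0.13 V

E°cell = −ΔG°/(nF) = −(-540×10³)/((2)(96485)) = +2.798 V.
Since Pb²⁺/Pb is the cathode and K⁺/K the anode, E°cell = E°(Pb²⁺/Pb) − E°(K⁺/K).
So E°(Pb²⁺/Pb) = E°cell + E°(K⁺/K) = +2.798 + (-2.93) = -0.13 V.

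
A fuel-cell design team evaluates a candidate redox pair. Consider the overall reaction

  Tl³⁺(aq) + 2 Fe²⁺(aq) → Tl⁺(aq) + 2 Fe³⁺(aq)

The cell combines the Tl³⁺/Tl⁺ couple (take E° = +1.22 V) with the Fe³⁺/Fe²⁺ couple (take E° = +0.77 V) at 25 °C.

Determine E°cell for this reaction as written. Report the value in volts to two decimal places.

The Tl³⁺/Tl⁺ couple has the higher reduction potential, so it is the cathode; Fe³⁺/Fe²⁺ is oxidised at the anode.
E°cell = E°(cathode) − E°(anode) = (+1.22) − (+0.77) = +0.45 V.
Since E°cell > 0, the reaction is spontaneous under standard conditions.

+0.45 V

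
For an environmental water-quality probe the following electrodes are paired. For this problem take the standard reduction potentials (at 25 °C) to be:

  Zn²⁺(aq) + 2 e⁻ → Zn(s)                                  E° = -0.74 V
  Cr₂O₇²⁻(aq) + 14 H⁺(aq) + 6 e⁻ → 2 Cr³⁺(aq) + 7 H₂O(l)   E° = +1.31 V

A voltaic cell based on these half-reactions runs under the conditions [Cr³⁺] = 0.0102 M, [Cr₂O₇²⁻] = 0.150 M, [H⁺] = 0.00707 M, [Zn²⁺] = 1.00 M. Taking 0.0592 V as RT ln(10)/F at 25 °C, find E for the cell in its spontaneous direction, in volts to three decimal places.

+1.784 V

Cr₂O₇²⁻/Cr³⁺ is the cathode (higher E°), Zn²⁺/Zn the anode: E°cell = +1.31 − (-0.74) = +2.05 V, n = 6.
Overall: Cr₂O₇²⁻(aq) + 14 H⁺(aq) + 3 Zn(s) → 2 Cr³⁺(aq) + 7 H₂O(l) + 3 Zn²⁺(aq)
Q = [Cr³⁺]^2·[Zn²⁺]^3 / ([Cr₂O₇²⁻]·[H⁺]^14); log Q = 26.949.
E = E° − (0.0592/n) log Q = +2.05 − (0.0592/6)(26.949) = +1.784 V.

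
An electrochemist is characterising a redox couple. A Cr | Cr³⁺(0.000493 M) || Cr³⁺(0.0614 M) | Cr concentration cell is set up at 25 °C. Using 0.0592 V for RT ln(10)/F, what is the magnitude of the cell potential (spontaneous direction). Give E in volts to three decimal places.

+0.041 V

For a concentration cell E°cell = 0. The 0.0614 M side is the cathode (reduction is favoured where [Cr³⁺] is higher).
With n = 3, E = −(0.0592/3) log([Cr³⁺]ₐₙ/[Cr³⁺]꜀ₐₜ) = −(0.0592/3) log(0.000493/0.0614) = −(0.0592/3)(-2.095) = +0.041 V.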